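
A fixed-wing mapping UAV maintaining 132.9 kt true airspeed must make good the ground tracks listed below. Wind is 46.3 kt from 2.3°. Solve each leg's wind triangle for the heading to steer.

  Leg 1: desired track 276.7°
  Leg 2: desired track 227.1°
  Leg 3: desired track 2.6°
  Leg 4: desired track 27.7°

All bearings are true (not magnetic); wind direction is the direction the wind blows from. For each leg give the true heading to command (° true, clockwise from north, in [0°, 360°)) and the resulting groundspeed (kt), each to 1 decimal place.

Leg 1: heading=297.0°, groundspeed=121.1 kt
Leg 2: heading=241.3°, groundspeed=161.7 kt
Leg 3: heading=2.5°, groundspeed=86.6 kt
Leg 4: heading=19.1°, groundspeed=89.6 kt

Leg 1: desired track 276.7°; wind correction +20.3° → command heading 297.0°, groundspeed 121.1 kt
Leg 2: desired track 227.1°; wind correction +14.2° → command heading 241.3°, groundspeed 161.7 kt
Leg 3: desired track 2.6°; wind correction -0.1° → command heading 2.5°, groundspeed 86.6 kt
Leg 4: desired track 27.7°; wind correction -8.6° → command heading 19.1°, groundspeed 89.6 kt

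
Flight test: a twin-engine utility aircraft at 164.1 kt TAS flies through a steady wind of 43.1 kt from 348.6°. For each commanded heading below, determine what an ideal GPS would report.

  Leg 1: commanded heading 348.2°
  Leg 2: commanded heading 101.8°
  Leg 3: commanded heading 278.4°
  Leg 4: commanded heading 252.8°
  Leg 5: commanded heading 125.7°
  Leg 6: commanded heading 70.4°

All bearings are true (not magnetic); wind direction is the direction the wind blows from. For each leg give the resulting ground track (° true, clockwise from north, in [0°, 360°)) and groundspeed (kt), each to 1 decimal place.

Leg 1: heading 348.2°; drift -0.1° → track 348.1°, groundspeed 121.0 kt
Leg 2: heading 101.8°; drift +12.3° → track 114.1°, groundspeed 185.4 kt
Leg 3: heading 278.4°; drift -15.2° → track 263.2°, groundspeed 154.9 kt
Leg 4: heading 252.8°; drift -14.3° → track 238.5°, groundspeed 173.8 kt
Leg 5: heading 125.7°; drift +8.5° → track 134.2°, groundspeed 197.9 kt
Leg 6: heading 70.4°; drift +15.1° → track 85.5°, groundspeed 163.6 kt

Leg 1: track=348.1°, groundspeed=121.0 kt
Leg 2: track=114.1°, groundspeed=185.4 kt
Leg 3: track=263.2°, groundspeed=154.9 kt
Leg 4: track=238.5°, groundspeed=173.8 kt
Leg 5: track=134.2°, groundspeed=197.9 kt
Leg 6: track=85.5°, groundspeed=163.6 kt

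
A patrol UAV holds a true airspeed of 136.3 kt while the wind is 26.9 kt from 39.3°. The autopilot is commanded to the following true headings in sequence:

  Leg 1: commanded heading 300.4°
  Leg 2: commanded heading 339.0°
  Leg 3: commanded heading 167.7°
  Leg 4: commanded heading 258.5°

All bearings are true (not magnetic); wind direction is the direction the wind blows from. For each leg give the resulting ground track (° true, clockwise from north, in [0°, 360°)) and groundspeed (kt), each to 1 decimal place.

Leg 1: heading 300.4°; drift -10.7° → track 289.7°, groundspeed 143.0 kt
Leg 2: heading 339.0°; drift -10.8° → track 328.2°, groundspeed 125.2 kt
Leg 3: heading 167.7°; drift +7.8° → track 175.5°, groundspeed 154.5 kt
Leg 4: heading 258.5°; drift -6.2° → track 252.3°, groundspeed 158.1 kt

Leg 1: track=289.7°, groundspeed=143.0 kt
Leg 2: track=328.2°, groundspeed=125.2 kt
Leg 3: track=175.5°, groundspeed=154.5 kt
Leg 4: track=252.3°, groundspeed=158.1 kt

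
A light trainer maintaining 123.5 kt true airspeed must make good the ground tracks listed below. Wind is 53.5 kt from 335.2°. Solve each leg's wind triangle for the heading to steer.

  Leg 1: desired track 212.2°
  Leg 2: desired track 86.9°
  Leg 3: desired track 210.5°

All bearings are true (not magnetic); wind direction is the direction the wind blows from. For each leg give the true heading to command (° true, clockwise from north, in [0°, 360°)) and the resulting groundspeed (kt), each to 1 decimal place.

Leg 1: desired track 212.2°; wind correction +21.3° → command heading 233.5°, groundspeed 144.2 kt
Leg 2: desired track 86.9°; wind correction -23.7° → command heading 63.2°, groundspeed 132.8 kt
Leg 3: desired track 210.5°; wind correction +20.9° → command heading 231.4°, groundspeed 145.9 kt

Leg 1: heading=233.5°, groundspeed=144.2 kt
Leg 2: heading=63.2°, groundspeed=132.8 kt
Leg 3: heading=231.4°, groundspeed=145.9 kt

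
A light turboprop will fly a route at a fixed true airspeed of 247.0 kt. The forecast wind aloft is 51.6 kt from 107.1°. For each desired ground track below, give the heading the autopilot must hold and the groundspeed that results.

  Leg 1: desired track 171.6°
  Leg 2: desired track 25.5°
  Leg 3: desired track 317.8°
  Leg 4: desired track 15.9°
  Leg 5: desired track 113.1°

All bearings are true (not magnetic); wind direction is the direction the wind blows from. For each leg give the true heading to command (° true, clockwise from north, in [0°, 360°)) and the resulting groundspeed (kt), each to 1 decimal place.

Leg 1: heading=160.7°, groundspeed=220.4 kt
Leg 2: heading=37.4°, groundspeed=234.1 kt
Leg 3: heading=323.9°, groundspeed=290.0 kt
Leg 4: heading=28.0°, groundspeed=242.6 kt
Leg 5: heading=111.8°, groundspeed=195.6 kt

Leg 1: desired track 171.6°; wind correction -10.9° → command heading 160.7°, groundspeed 220.4 kt
Leg 2: desired track 25.5°; wind correction +11.9° → command heading 37.4°, groundspeed 234.1 kt
Leg 3: desired track 317.8°; wind correction +6.1° → command heading 323.9°, groundspeed 290.0 kt
Leg 4: desired track 15.9°; wind correction +12.1° → command heading 28.0°, groundspeed 242.6 kt
Leg 5: desired track 113.1°; wind correction -1.3° → command heading 111.8°, groundspeed 195.6 kt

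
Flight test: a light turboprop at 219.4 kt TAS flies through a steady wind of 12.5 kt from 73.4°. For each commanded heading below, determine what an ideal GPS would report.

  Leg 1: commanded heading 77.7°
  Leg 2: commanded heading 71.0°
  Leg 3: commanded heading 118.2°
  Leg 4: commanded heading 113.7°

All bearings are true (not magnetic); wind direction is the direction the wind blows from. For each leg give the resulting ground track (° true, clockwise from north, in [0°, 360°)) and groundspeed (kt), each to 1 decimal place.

Leg 1: heading 77.7°; drift +0.3° → track 78.0°, groundspeed 206.9 kt
Leg 2: heading 71.0°; drift -0.1° → track 70.9°, groundspeed 206.9 kt
Leg 3: heading 118.2°; drift +2.4° → track 120.6°, groundspeed 210.7 kt
Leg 4: heading 113.7°; drift +2.2° → track 115.9°, groundspeed 210.0 kt

Leg 1: track=78.0°, groundspeed=206.9 kt
Leg 2: track=70.9°, groundspeed=206.9 kt
Leg 3: track=120.6°, groundspeed=210.7 kt
Leg 4: track=115.9°, groundspeed=210.0 kt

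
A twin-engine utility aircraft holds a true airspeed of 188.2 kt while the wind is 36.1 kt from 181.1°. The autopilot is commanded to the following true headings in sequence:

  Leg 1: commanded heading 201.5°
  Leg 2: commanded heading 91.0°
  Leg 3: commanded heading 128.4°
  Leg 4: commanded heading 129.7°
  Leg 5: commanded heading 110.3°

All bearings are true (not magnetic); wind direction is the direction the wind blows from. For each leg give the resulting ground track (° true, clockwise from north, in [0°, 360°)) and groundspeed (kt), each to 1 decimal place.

Leg 1: heading 201.5°; drift +4.7° → track 206.2°, groundspeed 154.9 kt
Leg 2: heading 91.0°; drift -10.9° → track 80.1°, groundspeed 191.7 kt
Leg 3: heading 128.4°; drift -9.8° → track 118.6°, groundspeed 168.8 kt
Leg 4: heading 129.7°; drift -9.7° → track 120.0°, groundspeed 168.1 kt
Leg 5: heading 110.3°; drift -10.9° → track 99.4°, groundspeed 179.6 kt

Leg 1: track=206.2°, groundspeed=154.9 kt
Leg 2: track=80.1°, groundspeed=191.7 kt
Leg 3: track=118.6°, groundspeed=168.8 kt
Leg 4: track=120.0°, groundspeed=168.1 kt
Leg 5: track=99.4°, groundspeed=179.6 kt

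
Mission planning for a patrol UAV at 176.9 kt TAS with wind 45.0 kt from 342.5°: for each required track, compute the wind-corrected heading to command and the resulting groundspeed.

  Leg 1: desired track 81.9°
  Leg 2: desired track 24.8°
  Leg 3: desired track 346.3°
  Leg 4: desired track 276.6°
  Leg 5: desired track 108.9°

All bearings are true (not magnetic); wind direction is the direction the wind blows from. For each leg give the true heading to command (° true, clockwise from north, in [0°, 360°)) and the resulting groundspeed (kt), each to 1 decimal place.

Leg 1: heading=67.4°, groundspeed=178.6 kt
Leg 2: heading=14.9°, groundspeed=141.0 kt
Leg 3: heading=345.3°, groundspeed=132.0 kt
Leg 4: heading=290.0°, groundspeed=153.7 kt
Leg 5: heading=97.1°, groundspeed=199.9 kt

Leg 1: desired track 81.9°; wind correction -14.5° → command heading 67.4°, groundspeed 178.6 kt
Leg 2: desired track 24.8°; wind correction -9.9° → command heading 14.9°, groundspeed 141.0 kt
Leg 3: desired track 346.3°; wind correction -1.0° → command heading 345.3°, groundspeed 132.0 kt
Leg 4: desired track 276.6°; wind correction +13.4° → command heading 290.0°, groundspeed 153.7 kt
Leg 5: desired track 108.9°; wind correction -11.8° → command heading 97.1°, groundspeed 199.9 kt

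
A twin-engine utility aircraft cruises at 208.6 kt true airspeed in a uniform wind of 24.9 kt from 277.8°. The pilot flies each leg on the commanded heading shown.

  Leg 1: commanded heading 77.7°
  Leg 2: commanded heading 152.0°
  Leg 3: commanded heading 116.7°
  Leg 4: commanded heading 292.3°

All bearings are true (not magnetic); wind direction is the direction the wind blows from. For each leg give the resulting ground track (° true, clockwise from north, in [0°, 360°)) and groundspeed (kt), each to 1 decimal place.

Leg 1: heading 77.7°; drift +2.1° → track 79.8°, groundspeed 232.1 kt
Leg 2: heading 152.0°; drift -5.2° → track 146.8°, groundspeed 224.1 kt
Leg 3: heading 116.7°; drift -2.0° → track 114.7°, groundspeed 232.3 kt
Leg 4: heading 292.3°; drift +1.9° → track 294.2°, groundspeed 184.6 kt

Leg 1: track=79.8°, groundspeed=232.1 kt
Leg 2: track=146.8°, groundspeed=224.1 kt
Leg 3: track=114.7°, groundspeed=232.3 kt
Leg 4: track=294.2°, groundspeed=184.6 kt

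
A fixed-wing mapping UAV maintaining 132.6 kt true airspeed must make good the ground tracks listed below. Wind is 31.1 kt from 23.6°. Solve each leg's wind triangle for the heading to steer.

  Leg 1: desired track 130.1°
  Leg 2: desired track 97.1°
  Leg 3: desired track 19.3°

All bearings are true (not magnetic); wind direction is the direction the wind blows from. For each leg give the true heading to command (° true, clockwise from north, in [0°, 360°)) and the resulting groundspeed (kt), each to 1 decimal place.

Leg 1: heading=117.1°, groundspeed=138.0 kt
Leg 2: heading=84.1°, groundspeed=120.4 kt
Leg 3: heading=20.3°, groundspeed=101.6 kt

Leg 1: desired track 130.1°; wind correction -13.0° → command heading 117.1°, groundspeed 138.0 kt
Leg 2: desired track 97.1°; wind correction -13.0° → command heading 84.1°, groundspeed 120.4 kt
Leg 3: desired track 19.3°; wind correction +1.0° → command heading 20.3°, groundspeed 101.6 kt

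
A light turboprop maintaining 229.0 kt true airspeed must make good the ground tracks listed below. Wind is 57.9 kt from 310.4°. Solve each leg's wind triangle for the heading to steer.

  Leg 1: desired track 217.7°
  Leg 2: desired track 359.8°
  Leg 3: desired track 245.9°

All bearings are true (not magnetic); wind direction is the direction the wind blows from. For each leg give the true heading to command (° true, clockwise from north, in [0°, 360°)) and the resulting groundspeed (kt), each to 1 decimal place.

Leg 1: heading=232.3°, groundspeed=224.3 kt
Leg 2: heading=348.7°, groundspeed=187.1 kt
Leg 3: heading=259.1°, groundspeed=198.0 kt

Leg 1: desired track 217.7°; wind correction +14.6° → command heading 232.3°, groundspeed 224.3 kt
Leg 2: desired track 359.8°; wind correction -11.1° → command heading 348.7°, groundspeed 187.1 kt
Leg 3: desired track 245.9°; wind correction +13.2° → command heading 259.1°, groundspeed 198.0 kt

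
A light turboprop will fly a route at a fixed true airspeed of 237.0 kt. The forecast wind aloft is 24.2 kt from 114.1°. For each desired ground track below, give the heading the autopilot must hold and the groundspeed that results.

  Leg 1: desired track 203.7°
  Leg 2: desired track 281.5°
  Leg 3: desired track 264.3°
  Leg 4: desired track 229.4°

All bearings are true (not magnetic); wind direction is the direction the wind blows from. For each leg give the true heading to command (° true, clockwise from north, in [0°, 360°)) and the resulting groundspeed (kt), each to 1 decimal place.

Leg 1: heading=197.8°, groundspeed=235.6 kt
Leg 2: heading=280.2°, groundspeed=260.6 kt
Leg 3: heading=261.4°, groundspeed=257.7 kt
Leg 4: heading=224.1°, groundspeed=246.3 kt

Leg 1: desired track 203.7°; wind correction -5.9° → command heading 197.8°, groundspeed 235.6 kt
Leg 2: desired track 281.5°; wind correction -1.3° → command heading 280.2°, groundspeed 260.6 kt
Leg 3: desired track 264.3°; wind correction -2.9° → command heading 261.4°, groundspeed 257.7 kt
Leg 4: desired track 229.4°; wind correction -5.3° → command heading 224.1°, groundspeed 246.3 kt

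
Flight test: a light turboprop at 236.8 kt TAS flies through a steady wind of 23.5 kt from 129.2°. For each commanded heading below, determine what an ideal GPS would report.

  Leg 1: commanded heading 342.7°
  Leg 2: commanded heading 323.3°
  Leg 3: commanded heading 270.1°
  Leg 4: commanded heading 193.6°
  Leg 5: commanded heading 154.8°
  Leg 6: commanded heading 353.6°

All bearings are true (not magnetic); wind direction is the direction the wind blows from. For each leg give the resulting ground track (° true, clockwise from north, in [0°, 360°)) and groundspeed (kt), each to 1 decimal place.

Leg 1: heading 342.7°; drift -2.9° → track 339.8°, groundspeed 256.7 kt
Leg 2: heading 323.3°; drift -1.3° → track 322.0°, groundspeed 259.7 kt
Leg 3: heading 270.1°; drift +3.3° → track 273.4°, groundspeed 255.5 kt
Leg 4: heading 193.6°; drift +5.3° → track 198.9°, groundspeed 227.6 kt
Leg 5: heading 154.8°; drift +2.7° → track 157.5°, groundspeed 215.8 kt
Leg 6: heading 353.6°; drift -3.7° → track 349.9°, groundspeed 254.1 kt

Leg 1: track=339.8°, groundspeed=256.7 kt
Leg 2: track=322.0°, groundspeed=259.7 kt
Leg 3: track=273.4°, groundspeed=255.5 kt
Leg 4: track=198.9°, groundspeed=227.6 kt
Leg 5: track=157.5°, groundspeed=215.8 kt
Leg 6: track=349.9°, groundspeed=254.1 kt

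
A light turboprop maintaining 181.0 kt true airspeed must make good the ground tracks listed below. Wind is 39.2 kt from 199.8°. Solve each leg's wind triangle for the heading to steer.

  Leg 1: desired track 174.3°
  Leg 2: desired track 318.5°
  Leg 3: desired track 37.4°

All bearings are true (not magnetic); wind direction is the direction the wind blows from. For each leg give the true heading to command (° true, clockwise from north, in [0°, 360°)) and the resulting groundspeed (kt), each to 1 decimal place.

Leg 1: desired track 174.3°; wind correction +5.3° → command heading 179.6°, groundspeed 144.8 kt
Leg 2: desired track 318.5°; wind correction -11.0° → command heading 307.5°, groundspeed 196.5 kt
Leg 3: desired track 37.4°; wind correction +3.8° → command heading 41.2°, groundspeed 218.0 kt

Leg 1: heading=179.6°, groundspeed=144.8 kt
Leg 2: heading=307.5°, groundspeed=196.5 kt
Leg 3: heading=41.2°, groundspeed=218.0 kt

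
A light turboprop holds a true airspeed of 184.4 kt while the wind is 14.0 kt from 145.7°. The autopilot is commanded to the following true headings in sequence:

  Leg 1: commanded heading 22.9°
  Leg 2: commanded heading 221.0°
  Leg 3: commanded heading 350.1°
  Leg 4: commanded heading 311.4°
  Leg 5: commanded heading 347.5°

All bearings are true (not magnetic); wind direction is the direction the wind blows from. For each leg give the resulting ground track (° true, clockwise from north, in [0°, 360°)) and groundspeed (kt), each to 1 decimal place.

Leg 1: heading 22.9°; drift -3.5° → track 19.4°, groundspeed 192.3 kt
Leg 2: heading 221.0°; drift +4.3° → track 225.3°, groundspeed 181.4 kt
Leg 3: heading 350.1°; drift -1.7° → track 348.4°, groundspeed 197.2 kt
Leg 4: heading 311.4°; drift +1.0° → track 312.4°, groundspeed 198.0 kt
Leg 5: heading 347.5°; drift -1.5° → track 346.0°, groundspeed 197.5 kt

Leg 1: track=19.4°, groundspeed=192.3 kt
Leg 2: track=225.3°, groundspeed=181.4 kt
Leg 3: track=348.4°, groundspeed=197.2 kt
Leg 4: track=312.4°, groundspeed=198.0 kt
Leg 5: track=346.0°, groundspeed=197.5 kt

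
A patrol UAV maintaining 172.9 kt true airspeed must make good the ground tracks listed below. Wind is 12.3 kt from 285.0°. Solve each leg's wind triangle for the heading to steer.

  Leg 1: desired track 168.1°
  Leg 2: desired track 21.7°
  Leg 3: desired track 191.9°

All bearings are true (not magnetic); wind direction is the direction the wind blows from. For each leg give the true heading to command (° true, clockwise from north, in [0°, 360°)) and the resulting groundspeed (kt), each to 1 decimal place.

Leg 1: desired track 168.1°; wind correction +3.6° → command heading 171.7°, groundspeed 178.1 kt
Leg 2: desired track 21.7°; wind correction -4.1° → command heading 17.6°, groundspeed 173.9 kt
Leg 3: desired track 191.9°; wind correction +4.1° → command heading 196.0°, groundspeed 173.1 kt

Leg 1: heading=171.7°, groundspeed=178.1 kt
Leg 2: heading=17.6°, groundspeed=173.9 kt
Leg 3: heading=196.0°, groundspeed=173.1 kt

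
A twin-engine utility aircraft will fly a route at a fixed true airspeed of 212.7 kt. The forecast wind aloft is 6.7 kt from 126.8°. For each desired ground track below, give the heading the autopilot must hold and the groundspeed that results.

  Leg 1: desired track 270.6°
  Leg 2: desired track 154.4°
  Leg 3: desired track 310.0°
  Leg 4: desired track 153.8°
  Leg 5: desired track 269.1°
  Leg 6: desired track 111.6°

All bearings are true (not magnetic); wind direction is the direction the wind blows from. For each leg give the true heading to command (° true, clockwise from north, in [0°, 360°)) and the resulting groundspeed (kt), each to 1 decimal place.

Leg 1: heading=269.5°, groundspeed=218.1 kt
Leg 2: heading=153.6°, groundspeed=206.7 kt
Leg 3: heading=310.1°, groundspeed=219.4 kt
Leg 4: heading=153.0°, groundspeed=206.7 kt
Leg 5: heading=268.0°, groundspeed=218.0 kt
Leg 6: heading=112.1°, groundspeed=206.2 kt

Leg 1: desired track 270.6°; wind correction -1.1° → command heading 269.5°, groundspeed 218.1 kt
Leg 2: desired track 154.4°; wind correction -0.8° → command heading 153.6°, groundspeed 206.7 kt
Leg 3: desired track 310.0°; wind correction +0.1° → command heading 310.1°, groundspeed 219.4 kt
Leg 4: desired track 153.8°; wind correction -0.8° → command heading 153.0°, groundspeed 206.7 kt
Leg 5: desired track 269.1°; wind correction -1.1° → command heading 268.0°, groundspeed 218.0 kt
Leg 6: desired track 111.6°; wind correction +0.5° → command heading 112.1°, groundspeed 206.2 kt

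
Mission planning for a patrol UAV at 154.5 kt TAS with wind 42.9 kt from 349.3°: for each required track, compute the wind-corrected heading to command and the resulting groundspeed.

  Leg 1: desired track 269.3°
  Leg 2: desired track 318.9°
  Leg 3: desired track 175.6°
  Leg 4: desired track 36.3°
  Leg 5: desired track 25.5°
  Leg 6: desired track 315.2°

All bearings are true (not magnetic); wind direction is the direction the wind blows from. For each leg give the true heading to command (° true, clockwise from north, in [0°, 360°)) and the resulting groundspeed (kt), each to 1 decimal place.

Leg 1: desired track 269.3°; wind correction +15.9° → command heading 285.2°, groundspeed 141.2 kt
Leg 2: desired track 318.9°; wind correction +8.1° → command heading 327.0°, groundspeed 116.0 kt
Leg 3: desired track 175.6°; wind correction +1.7° → command heading 177.3°, groundspeed 197.1 kt
Leg 4: desired track 36.3°; wind correction -11.7° → command heading 24.6°, groundspeed 122.0 kt
Leg 5: desired track 25.5°; wind correction -9.4° → command heading 16.1°, groundspeed 117.8 kt
Leg 6: desired track 315.2°; wind correction +9.0° → command heading 324.2°, groundspeed 117.1 kt

Leg 1: heading=285.2°, groundspeed=141.2 kt
Leg 2: heading=327.0°, groundspeed=116.0 kt
Leg 3: heading=177.3°, groundspeed=197.1 kt
Leg 4: heading=24.6°, groundspeed=122.0 kt
Leg 5: heading=16.1°, groundspeed=117.8 kt
Leg 6: heading=324.2°, groundspeed=117.1 kt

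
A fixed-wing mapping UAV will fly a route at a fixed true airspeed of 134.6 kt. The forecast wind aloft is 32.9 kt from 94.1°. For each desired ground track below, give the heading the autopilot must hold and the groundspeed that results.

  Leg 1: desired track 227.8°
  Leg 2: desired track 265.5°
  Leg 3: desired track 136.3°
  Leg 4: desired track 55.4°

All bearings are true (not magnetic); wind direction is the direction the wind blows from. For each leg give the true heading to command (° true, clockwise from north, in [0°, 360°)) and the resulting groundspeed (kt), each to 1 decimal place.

Leg 1: desired track 227.8°; wind correction -10.2° → command heading 217.6°, groundspeed 155.2 kt
Leg 2: desired track 265.5°; wind correction -2.1° → command heading 263.4°, groundspeed 167.0 kt
Leg 3: desired track 136.3°; wind correction -9.5° → command heading 126.8°, groundspeed 108.4 kt
Leg 4: desired track 55.4°; wind correction +8.8° → command heading 64.2°, groundspeed 107.3 kt

Leg 1: heading=217.6°, groundspeed=155.2 kt
Leg 2: heading=263.4°, groundspeed=167.0 kt
Leg 3: heading=126.8°, groundspeed=108.4 kt
Leg 4: heading=64.2°, groundspeed=107.3 kt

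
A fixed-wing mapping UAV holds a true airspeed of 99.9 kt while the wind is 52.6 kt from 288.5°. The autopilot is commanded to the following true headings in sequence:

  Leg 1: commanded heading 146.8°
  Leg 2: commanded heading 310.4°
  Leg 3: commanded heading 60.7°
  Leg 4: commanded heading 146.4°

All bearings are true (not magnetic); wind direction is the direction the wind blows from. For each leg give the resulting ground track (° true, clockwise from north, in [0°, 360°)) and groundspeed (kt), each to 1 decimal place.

Leg 1: heading 146.8°; drift -13.0° → track 133.8°, groundspeed 144.9 kt
Leg 2: heading 310.4°; drift +21.0° → track 331.4°, groundspeed 54.7 kt
Leg 3: heading 60.7°; drift +16.1° → track 76.8°, groundspeed 140.7 kt
Leg 4: heading 146.4°; drift -12.9° → track 133.5°, groundspeed 145.1 kt

Leg 1: track=133.8°, groundspeed=144.9 kt
Leg 2: track=331.4°, groundspeed=54.7 kt
Leg 3: track=76.8°, groundspeed=140.7 kt
Leg 4: track=133.5°, groundspeed=145.1 kt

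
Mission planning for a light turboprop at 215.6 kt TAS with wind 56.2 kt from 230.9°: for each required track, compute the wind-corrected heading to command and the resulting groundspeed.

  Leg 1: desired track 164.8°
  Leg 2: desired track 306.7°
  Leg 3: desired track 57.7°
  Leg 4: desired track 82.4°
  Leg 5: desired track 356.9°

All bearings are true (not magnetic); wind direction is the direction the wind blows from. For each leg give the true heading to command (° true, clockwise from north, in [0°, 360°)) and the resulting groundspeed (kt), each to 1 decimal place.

Leg 1: desired track 164.8°; wind correction +13.8° → command heading 178.6°, groundspeed 186.6 kt
Leg 2: desired track 306.7°; wind correction -14.6° → command heading 292.1°, groundspeed 194.8 kt
Leg 3: desired track 57.7°; wind correction +1.8° → command heading 59.5°, groundspeed 271.3 kt
Leg 4: desired track 82.4°; wind correction +7.8° → command heading 90.2°, groundspeed 261.5 kt
Leg 5: desired track 356.9°; wind correction -12.2° → command heading 344.7°, groundspeed 243.8 kt

Leg 1: heading=178.6°, groundspeed=186.6 kt
Leg 2: heading=292.1°, groundspeed=194.8 kt
Leg 3: heading=59.5°, groundspeed=271.3 kt
Leg 4: heading=90.2°, groundspeed=261.5 kt
Leg 5: heading=344.7°, groundspeed=243.8 kt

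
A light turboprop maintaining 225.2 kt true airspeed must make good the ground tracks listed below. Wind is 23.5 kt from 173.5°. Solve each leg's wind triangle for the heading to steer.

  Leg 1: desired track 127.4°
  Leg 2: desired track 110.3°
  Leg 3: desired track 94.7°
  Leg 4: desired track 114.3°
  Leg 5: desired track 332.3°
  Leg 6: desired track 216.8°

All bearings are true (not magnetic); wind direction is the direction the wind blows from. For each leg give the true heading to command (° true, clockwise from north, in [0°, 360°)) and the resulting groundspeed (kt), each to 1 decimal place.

Leg 1: desired track 127.4°; wind correction +4.3° → command heading 131.7°, groundspeed 208.3 kt
Leg 2: desired track 110.3°; wind correction +5.3° → command heading 115.6°, groundspeed 213.6 kt
Leg 3: desired track 94.7°; wind correction +5.9° → command heading 100.6°, groundspeed 219.5 kt
Leg 4: desired track 114.3°; wind correction +5.1° → command heading 119.4°, groundspeed 212.3 kt
Leg 5: desired track 332.3°; wind correction -2.2° → command heading 330.1°, groundspeed 246.9 kt
Leg 6: desired track 216.8°; wind correction -4.1° → command heading 212.7°, groundspeed 207.5 kt

Leg 1: heading=131.7°, groundspeed=208.3 kt
Leg 2: heading=115.6°, groundspeed=213.6 kt
Leg 3: heading=100.6°, groundspeed=219.5 kt
Leg 4: heading=119.4°, groundspeed=212.3 kt
Leg 5: heading=330.1°, groundspeed=246.9 kt
Leg 6: heading=212.7°, groundspeed=207.5 kt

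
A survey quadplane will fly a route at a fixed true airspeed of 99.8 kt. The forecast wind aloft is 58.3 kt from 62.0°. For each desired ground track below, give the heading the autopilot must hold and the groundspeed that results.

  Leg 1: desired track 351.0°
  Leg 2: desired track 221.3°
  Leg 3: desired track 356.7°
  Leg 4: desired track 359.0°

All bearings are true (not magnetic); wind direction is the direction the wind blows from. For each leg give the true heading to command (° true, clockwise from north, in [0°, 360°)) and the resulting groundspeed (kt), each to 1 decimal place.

Leg 1: desired track 351.0°; wind correction +33.5° → command heading 24.5°, groundspeed 64.2 kt
Leg 2: desired track 221.3°; wind correction -11.9° → command heading 209.4°, groundspeed 152.2 kt
Leg 3: desired track 356.7°; wind correction +32.1° → command heading 28.8°, groundspeed 60.2 kt
Leg 4: desired track 359.0°; wind correction +31.4° → command heading 30.4°, groundspeed 58.7 kt

Leg 1: heading=24.5°, groundspeed=64.2 kt
Leg 2: heading=209.4°, groundspeed=152.2 kt
Leg 3: heading=28.8°, groundspeed=60.2 kt
Leg 4: heading=30.4°, groundspeed=58.7 kt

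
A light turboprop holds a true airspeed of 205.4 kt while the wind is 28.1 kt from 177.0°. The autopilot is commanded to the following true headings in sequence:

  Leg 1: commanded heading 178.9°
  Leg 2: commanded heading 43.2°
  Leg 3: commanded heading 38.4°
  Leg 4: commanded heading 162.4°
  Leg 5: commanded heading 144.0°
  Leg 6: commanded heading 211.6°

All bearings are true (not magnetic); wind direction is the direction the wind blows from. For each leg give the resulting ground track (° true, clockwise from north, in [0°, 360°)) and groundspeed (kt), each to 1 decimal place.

Leg 1: heading 178.9°; drift +0.3° → track 179.2°, groundspeed 177.3 kt
Leg 2: heading 43.2°; drift -5.2° → track 38.0°, groundspeed 225.8 kt
Leg 3: heading 38.4°; drift -4.7° → track 33.7°, groundspeed 227.2 kt
Leg 4: heading 162.4°; drift -2.3° → track 160.1°, groundspeed 178.3 kt
Leg 5: heading 144.0°; drift -4.8° → track 139.2°, groundspeed 182.5 kt
Leg 6: heading 211.6°; drift +5.0° → track 216.6°, groundspeed 183.0 kt

Leg 1: track=179.2°, groundspeed=177.3 kt
Leg 2: track=38.0°, groundspeed=225.8 kt
Leg 3: track=33.7°, groundspeed=227.2 kt
Leg 4: track=160.1°, groundspeed=178.3 kt
Leg 5: track=139.2°, groundspeed=182.5 kt
Leg 6: track=216.6°, groundspeed=183.0 kt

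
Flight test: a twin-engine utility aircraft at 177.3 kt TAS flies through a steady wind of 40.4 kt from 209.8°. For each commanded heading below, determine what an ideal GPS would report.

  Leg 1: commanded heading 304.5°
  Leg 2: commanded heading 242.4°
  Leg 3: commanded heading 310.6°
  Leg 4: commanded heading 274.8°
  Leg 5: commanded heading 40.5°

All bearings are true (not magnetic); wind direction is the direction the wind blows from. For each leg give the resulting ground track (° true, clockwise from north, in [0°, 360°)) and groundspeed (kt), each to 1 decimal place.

Leg 1: track=317.1°, groundspeed=185.0 kt
Leg 2: track=251.0°, groundspeed=144.9 kt
Leg 3: track=322.7°, groundspeed=189.1 kt
Leg 4: track=287.7°, groundspeed=164.4 kt
Leg 5: track=38.5°, groundspeed=217.1 kt

Leg 1: heading 304.5°; drift +12.6° → track 317.1°, groundspeed 185.0 kt
Leg 2: heading 242.4°; drift +8.6° → track 251.0°, groundspeed 144.9 kt
Leg 3: heading 310.6°; drift +12.1° → track 322.7°, groundspeed 189.1 kt
Leg 4: heading 274.8°; drift +12.9° → track 287.7°, groundspeed 164.4 kt
Leg 5: heading 40.5°; drift -2.0° → track 38.5°, groundspeed 217.1 kt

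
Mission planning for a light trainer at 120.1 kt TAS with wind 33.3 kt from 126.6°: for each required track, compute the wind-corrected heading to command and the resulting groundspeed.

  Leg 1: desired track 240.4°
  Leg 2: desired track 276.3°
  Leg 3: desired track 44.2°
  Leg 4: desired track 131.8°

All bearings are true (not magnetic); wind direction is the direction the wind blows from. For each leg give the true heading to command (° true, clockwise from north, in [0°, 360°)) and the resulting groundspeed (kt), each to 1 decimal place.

Leg 1: heading=225.7°, groundspeed=129.6 kt
Leg 2: heading=268.3°, groundspeed=147.7 kt
Leg 3: heading=60.2°, groundspeed=111.1 kt
Leg 4: heading=130.4°, groundspeed=86.9 kt

Leg 1: desired track 240.4°; wind correction -14.7° → command heading 225.7°, groundspeed 129.6 kt
Leg 2: desired track 276.3°; wind correction -8.0° → command heading 268.3°, groundspeed 147.7 kt
Leg 3: desired track 44.2°; wind correction +16.0° → command heading 60.2°, groundspeed 111.1 kt
Leg 4: desired track 131.8°; wind correction -1.4° → command heading 130.4°, groundspeed 86.9 kt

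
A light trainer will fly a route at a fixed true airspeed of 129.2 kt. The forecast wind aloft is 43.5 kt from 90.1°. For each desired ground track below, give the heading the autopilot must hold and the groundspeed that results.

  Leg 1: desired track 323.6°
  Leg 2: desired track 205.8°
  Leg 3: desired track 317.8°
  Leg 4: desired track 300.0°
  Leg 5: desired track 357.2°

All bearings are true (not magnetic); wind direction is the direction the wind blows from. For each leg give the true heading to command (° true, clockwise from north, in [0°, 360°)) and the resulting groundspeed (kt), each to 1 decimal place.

Leg 1: heading=339.3°, groundspeed=150.3 kt
Leg 2: heading=188.1°, groundspeed=142.0 kt
Leg 3: heading=332.2°, groundspeed=154.4 kt
Leg 4: heading=309.7°, groundspeed=165.1 kt
Leg 5: heading=16.8°, groundspeed=123.9 kt

Leg 1: desired track 323.6°; wind correction +15.7° → command heading 339.3°, groundspeed 150.3 kt
Leg 2: desired track 205.8°; wind correction -17.7° → command heading 188.1°, groundspeed 142.0 kt
Leg 3: desired track 317.8°; wind correction +14.4° → command heading 332.2°, groundspeed 154.4 kt
Leg 4: desired track 300.0°; wind correction +9.7° → command heading 309.7°, groundspeed 165.1 kt
Leg 5: desired track 357.2°; wind correction +19.6° → command heading 16.8°, groundspeed 123.9 kt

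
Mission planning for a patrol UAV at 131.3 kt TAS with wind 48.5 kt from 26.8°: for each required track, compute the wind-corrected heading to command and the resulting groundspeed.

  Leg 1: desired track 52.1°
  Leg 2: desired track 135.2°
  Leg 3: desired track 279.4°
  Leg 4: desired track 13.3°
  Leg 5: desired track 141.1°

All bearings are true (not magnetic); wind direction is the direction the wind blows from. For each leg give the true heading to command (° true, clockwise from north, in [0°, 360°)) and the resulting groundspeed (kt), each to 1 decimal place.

Leg 1: heading=43.0°, groundspeed=85.8 kt
Leg 2: heading=114.7°, groundspeed=138.3 kt
Leg 3: heading=300.0°, groundspeed=137.4 kt
Leg 4: heading=18.2°, groundspeed=83.7 kt
Leg 5: heading=121.4°, groundspeed=143.6 kt

Leg 1: desired track 52.1°; wind correction -9.1° → command heading 43.0°, groundspeed 85.8 kt
Leg 2: desired track 135.2°; wind correction -20.5° → command heading 114.7°, groundspeed 138.3 kt
Leg 3: desired track 279.4°; wind correction +20.6° → command heading 300.0°, groundspeed 137.4 kt
Leg 4: desired track 13.3°; wind correction +4.9° → command heading 18.2°, groundspeed 83.7 kt
Leg 5: desired track 141.1°; wind correction -19.7° → command heading 121.4°, groundspeed 143.6 kt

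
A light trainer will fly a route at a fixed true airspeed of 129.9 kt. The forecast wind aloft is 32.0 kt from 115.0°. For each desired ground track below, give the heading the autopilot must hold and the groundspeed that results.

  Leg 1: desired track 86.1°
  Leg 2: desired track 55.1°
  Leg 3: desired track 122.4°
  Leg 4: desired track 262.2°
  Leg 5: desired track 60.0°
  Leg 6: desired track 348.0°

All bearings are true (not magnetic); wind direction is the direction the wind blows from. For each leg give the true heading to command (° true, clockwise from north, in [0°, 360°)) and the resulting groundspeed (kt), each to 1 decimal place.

Leg 1: desired track 86.1°; wind correction +6.8° → command heading 92.9°, groundspeed 101.0 kt
Leg 2: desired track 55.1°; wind correction +12.3° → command heading 67.4°, groundspeed 110.9 kt
Leg 3: desired track 122.4°; wind correction -1.8° → command heading 120.6°, groundspeed 98.1 kt
Leg 4: desired track 262.2°; wind correction -7.7° → command heading 254.5°, groundspeed 155.6 kt
Leg 5: desired track 60.0°; wind correction +11.6° → command heading 71.6°, groundspeed 108.9 kt
Leg 6: desired track 348.0°; wind correction +11.3° → command heading 359.3°, groundspeed 146.6 kt

Leg 1: heading=92.9°, groundspeed=101.0 kt
Leg 2: heading=67.4°, groundspeed=110.9 kt
Leg 3: heading=120.6°, groundspeed=98.1 kt
Leg 4: heading=254.5°, groundspeed=155.6 kt
Leg 5: heading=71.6°, groundspeed=108.9 kt
Leg 6: heading=359.3°, groundspeed=146.6 kt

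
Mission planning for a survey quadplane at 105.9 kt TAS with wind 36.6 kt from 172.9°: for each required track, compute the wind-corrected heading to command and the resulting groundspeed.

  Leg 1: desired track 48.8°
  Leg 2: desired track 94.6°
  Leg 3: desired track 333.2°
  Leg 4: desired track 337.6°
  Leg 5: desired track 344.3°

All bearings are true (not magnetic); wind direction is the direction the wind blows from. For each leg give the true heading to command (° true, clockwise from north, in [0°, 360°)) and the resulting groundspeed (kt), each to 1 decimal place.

Leg 1: desired track 48.8°; wind correction +16.6° → command heading 65.4°, groundspeed 122.0 kt
Leg 2: desired track 94.6°; wind correction +19.8° → command heading 114.4°, groundspeed 92.2 kt
Leg 3: desired track 333.2°; wind correction -6.7° → command heading 326.5°, groundspeed 139.6 kt
Leg 4: desired track 337.6°; wind correction -5.2° → command heading 332.4°, groundspeed 140.8 kt
Leg 5: desired track 344.3°; wind correction -3.0° → command heading 341.3°, groundspeed 141.9 kt

Leg 1: heading=65.4°, groundspeed=122.0 kt
Leg 2: heading=114.4°, groundspeed=92.2 kt
Leg 3: heading=326.5°, groundspeed=139.6 kt
Leg 4: heading=332.4°, groundspeed=140.8 kt
Leg 5: heading=341.3°, groundspeed=141.9 kt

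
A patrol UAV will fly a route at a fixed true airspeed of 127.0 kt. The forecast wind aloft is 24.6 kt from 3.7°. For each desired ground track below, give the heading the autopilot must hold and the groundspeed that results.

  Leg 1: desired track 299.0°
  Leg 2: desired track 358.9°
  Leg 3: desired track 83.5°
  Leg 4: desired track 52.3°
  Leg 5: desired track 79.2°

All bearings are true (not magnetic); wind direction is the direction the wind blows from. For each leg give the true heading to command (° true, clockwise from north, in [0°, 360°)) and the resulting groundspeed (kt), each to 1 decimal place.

Leg 1: heading=309.1°, groundspeed=114.5 kt
Leg 2: heading=359.8°, groundspeed=102.5 kt
Leg 3: heading=72.5°, groundspeed=120.3 kt
Leg 4: heading=43.9°, groundspeed=109.4 kt
Leg 5: heading=68.4°, groundspeed=118.6 kt

Leg 1: desired track 299.0°; wind correction +10.1° → command heading 309.1°, groundspeed 114.5 kt
Leg 2: desired track 358.9°; wind correction +0.9° → command heading 359.8°, groundspeed 102.5 kt
Leg 3: desired track 83.5°; wind correction -11.0° → command heading 72.5°, groundspeed 120.3 kt
Leg 4: desired track 52.3°; wind correction -8.4° → command heading 43.9°, groundspeed 109.4 kt
Leg 5: desired track 79.2°; wind correction -10.8° → command heading 68.4°, groundspeed 118.6 kt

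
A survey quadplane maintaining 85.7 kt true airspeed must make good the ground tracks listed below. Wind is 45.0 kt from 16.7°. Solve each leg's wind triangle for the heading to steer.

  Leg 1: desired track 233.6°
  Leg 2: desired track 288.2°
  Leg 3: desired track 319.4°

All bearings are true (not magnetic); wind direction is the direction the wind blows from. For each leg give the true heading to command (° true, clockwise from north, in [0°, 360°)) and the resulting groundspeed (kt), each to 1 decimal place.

Leg 1: heading=252.0°, groundspeed=117.3 kt
Leg 2: heading=319.9°, groundspeed=71.8 kt
Leg 3: heading=345.6°, groundspeed=52.6 kt

Leg 1: desired track 233.6°; wind correction +18.4° → command heading 252.0°, groundspeed 117.3 kt
Leg 2: desired track 288.2°; wind correction +31.7° → command heading 319.9°, groundspeed 71.8 kt
Leg 3: desired track 319.4°; wind correction +26.2° → command heading 345.6°, groundspeed 52.6 kt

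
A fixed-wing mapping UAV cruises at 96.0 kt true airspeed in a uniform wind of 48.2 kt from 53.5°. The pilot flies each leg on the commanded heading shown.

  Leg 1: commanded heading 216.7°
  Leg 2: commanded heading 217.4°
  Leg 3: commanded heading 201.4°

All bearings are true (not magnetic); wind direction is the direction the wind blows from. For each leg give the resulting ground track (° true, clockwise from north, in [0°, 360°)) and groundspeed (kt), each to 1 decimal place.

Leg 1: track=222.3°, groundspeed=142.8 kt
Leg 2: track=222.8°, groundspeed=142.9 kt
Leg 3: track=212.0°, groundspeed=139.2 kt

Leg 1: heading 216.7°; drift +5.6° → track 222.3°, groundspeed 142.8 kt
Leg 2: heading 217.4°; drift +5.4° → track 222.8°, groundspeed 142.9 kt
Leg 3: heading 201.4°; drift +10.6° → track 212.0°, groundspeed 139.2 kt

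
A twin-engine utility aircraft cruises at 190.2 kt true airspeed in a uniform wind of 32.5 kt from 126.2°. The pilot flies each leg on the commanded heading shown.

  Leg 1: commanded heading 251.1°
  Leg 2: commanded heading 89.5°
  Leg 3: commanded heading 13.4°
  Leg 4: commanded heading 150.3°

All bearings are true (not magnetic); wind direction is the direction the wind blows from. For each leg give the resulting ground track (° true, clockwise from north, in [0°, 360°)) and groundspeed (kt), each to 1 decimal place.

Leg 1: heading 251.1°; drift +7.3° → track 258.4°, groundspeed 210.5 kt
Leg 2: heading 89.5°; drift -6.7° → track 82.8°, groundspeed 165.3 kt
Leg 3: heading 13.4°; drift -8.4° → track 5.0°, groundspeed 205.0 kt
Leg 4: heading 150.3°; drift +4.7° → track 155.0°, groundspeed 161.1 kt

Leg 1: track=258.4°, groundspeed=210.5 kt
Leg 2: track=82.8°, groundspeed=165.3 kt
Leg 3: track=5.0°, groundspeed=205.0 kt
Leg 4: track=155.0°, groundspeed=161.1 kt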